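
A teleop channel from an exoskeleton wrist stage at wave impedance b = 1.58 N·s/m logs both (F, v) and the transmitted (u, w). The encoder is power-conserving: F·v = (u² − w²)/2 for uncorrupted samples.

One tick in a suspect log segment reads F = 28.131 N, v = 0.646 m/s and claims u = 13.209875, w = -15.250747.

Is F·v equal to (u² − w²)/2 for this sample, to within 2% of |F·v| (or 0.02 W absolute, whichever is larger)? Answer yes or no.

no

F·v = 28.131×0.646 = 18.172626 W.
(u² − w²)/2 = (174.500798 − 232.585284)/2 = -29.042243 W.
|Δ| = 47.214869;  2% of max(1, |F·v|) = 0.363453.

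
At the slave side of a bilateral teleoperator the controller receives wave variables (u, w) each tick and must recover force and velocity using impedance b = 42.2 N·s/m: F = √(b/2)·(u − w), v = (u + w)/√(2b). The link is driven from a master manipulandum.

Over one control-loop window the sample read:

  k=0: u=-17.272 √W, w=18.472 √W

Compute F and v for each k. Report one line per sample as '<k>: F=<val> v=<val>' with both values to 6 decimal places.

k=0: u−w=-35.744000, u+w=1.200000; √(b/2)=4.593474, √(2b)=9.186947; F=4.593474×(-35.744)=-164.189121, v=1.200000/9.186947=0.130620

0: F=-164.189121 v=0.130620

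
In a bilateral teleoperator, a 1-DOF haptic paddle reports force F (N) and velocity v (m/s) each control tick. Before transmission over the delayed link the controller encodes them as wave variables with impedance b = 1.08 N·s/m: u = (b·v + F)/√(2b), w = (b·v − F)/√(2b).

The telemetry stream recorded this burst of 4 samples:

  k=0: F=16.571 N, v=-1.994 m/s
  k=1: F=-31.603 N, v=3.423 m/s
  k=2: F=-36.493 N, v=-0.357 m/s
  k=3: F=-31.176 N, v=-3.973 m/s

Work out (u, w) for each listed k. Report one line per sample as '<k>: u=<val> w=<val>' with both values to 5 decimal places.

0: u=9.80985 w=-12.74042
1: u=-18.98774 w=24.01850
2: u=-25.09268 w=24.56800
3: u=-24.13213 w=18.29303

k=0: b·v=1.08×(-1.994)=-2.15352; √(2b)=1.46969; u=(-2.15352+16.571)/1.46969=9.80985, w=(-2.15352−16.571)/1.46969=-12.74042
k=1: b·v=1.08×3.423=3.69684; √(2b)=1.46969; u=(3.69684+(-31.603))/1.46969=-18.98774, w=(3.69684−(-31.603))/1.46969=24.01850
k=2: b·v=1.08×(-0.357)=-0.38556; √(2b)=1.46969; u=(-0.38556+(-36.493))/1.46969=-25.09268, w=(-0.38556−(-36.493))/1.46969=24.56800
k=3: b·v=1.08×(-3.973)=-4.29084; √(2b)=1.46969; u=(-4.29084+(-31.176))/1.46969=-24.13213, w=(-4.29084−(-31.176))/1.46969=18.29303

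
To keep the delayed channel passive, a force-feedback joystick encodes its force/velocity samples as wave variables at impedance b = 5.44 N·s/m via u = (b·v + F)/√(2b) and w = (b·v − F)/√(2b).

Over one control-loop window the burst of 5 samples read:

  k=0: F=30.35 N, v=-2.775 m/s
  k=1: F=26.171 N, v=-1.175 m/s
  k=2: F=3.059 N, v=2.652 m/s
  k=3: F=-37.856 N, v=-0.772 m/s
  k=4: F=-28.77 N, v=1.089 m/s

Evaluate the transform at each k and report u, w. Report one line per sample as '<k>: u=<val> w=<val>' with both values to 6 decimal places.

k=0: b·v=5.44×(-2.775)=-15.096000; √(2b)=3.298485; u=(-15.096000+30.35)/3.298485=4.624548, w=(-15.096000−30.35)/3.298485=-13.777843
k=1: b·v=5.44×(-1.175)=-6.392000; √(2b)=3.298485; u=(-6.392000+26.171)/3.298485=5.996390, w=(-6.392000−26.171)/3.298485=-9.872109
k=2: b·v=5.44×2.652=14.426880; √(2b)=3.298485; u=(14.426880+3.059)/3.298485=5.301186, w=(14.426880−3.059)/3.298485=3.446395
k=3: b·v=5.44×(-0.772)=-4.199680; √(2b)=3.298485; u=(-4.199680+(-37.856))/3.298485=-12.750001, w=(-4.199680−(-37.856))/3.298485=10.203571
k=4: b·v=5.44×1.089=5.924160; √(2b)=3.298485; u=(5.924160+(-28.77))/3.298485=-6.926163, w=(5.924160−(-28.77))/3.298485=10.518212

0: u=4.624548 w=-13.777843
1: u=5.996390 w=-9.872109
2: u=5.301186 w=3.446395
3: u=-12.750001 w=10.203571
4: u=-6.926163 w=10.518212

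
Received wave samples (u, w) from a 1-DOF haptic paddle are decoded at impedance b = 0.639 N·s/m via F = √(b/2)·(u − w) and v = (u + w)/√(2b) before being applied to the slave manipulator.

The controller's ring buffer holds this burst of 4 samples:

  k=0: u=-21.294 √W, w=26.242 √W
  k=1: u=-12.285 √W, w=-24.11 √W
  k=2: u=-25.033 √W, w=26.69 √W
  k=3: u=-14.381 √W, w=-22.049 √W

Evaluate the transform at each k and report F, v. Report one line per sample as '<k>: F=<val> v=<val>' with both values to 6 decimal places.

k=0: u−w=-47.536000, u+w=4.948000; √(b/2)=0.565243, √(2b)=1.130487; F=0.565243×(-47.536)=-26.869406, v=4.948000/1.130487=4.376876
k=1: u−w=11.825000, u+w=-36.395000; √(b/2)=0.565243, √(2b)=1.130487; F=0.565243×11.825=6.684002, v=-36.395000/1.130487=-32.194101
k=2: u−w=-51.723000, u+w=1.657000; √(b/2)=0.565243, √(2b)=1.130487; F=0.565243×(-51.723)=-29.236080, v=1.657000/1.130487=1.465740
k=3: u−w=7.668000, u+w=-36.430000; √(b/2)=0.565243, √(2b)=1.130487; F=0.565243×7.668=4.334286, v=-36.430000/1.130487=-32.225061

0: F=-26.869406 v=4.376876
1: F=6.684002 v=-32.194101
2: F=-29.236080 v=1.465740
3: F=4.334286 v=-32.225061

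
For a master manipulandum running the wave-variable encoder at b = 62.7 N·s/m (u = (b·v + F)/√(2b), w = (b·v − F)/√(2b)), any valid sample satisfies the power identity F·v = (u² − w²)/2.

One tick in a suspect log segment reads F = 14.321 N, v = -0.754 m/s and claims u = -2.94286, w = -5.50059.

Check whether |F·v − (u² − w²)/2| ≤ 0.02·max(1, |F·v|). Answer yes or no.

F·v = 14.321×(-0.754) = -10.79803 W.
(u² − w²)/2 = (8.66042 − 30.25649)/2 = -10.79803 W.
|Δ| = 0.00000;  2% of max(1, |F·v|) = 0.21596.

yes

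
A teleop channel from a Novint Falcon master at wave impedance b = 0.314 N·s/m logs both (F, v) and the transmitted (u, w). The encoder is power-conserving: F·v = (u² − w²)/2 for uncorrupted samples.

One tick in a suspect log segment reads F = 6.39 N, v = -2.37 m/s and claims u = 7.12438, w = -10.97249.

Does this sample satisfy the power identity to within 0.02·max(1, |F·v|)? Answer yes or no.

F·v = 6.39×(-2.37) = -15.1443 W.
(u² − w²)/2 = (50.7568 − 120.3955)/2 = -34.8194 W.
|Δ| = 19.6751;  2% of max(1, |F·v|) = 0.3029.

no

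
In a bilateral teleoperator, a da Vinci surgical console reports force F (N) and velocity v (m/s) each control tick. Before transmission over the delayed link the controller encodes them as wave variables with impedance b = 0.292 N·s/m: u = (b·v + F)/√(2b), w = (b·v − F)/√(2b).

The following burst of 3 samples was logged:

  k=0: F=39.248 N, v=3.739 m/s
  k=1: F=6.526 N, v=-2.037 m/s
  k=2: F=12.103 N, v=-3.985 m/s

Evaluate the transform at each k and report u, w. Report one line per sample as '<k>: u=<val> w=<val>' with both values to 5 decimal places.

0: u=52.78703 w=-49.92969
1: u=7.76132 w=-9.31800
2: u=14.31483 w=-17.36017

k=0: b·v=0.292×3.739=1.09179; √(2b)=0.76420; u=(1.09179+39.248)/0.76420=52.78703, w=(1.09179−39.248)/0.76420=-49.92969
k=1: b·v=0.292×(-2.037)=-0.59480; √(2b)=0.76420; u=(-0.59480+6.526)/0.76420=7.76132, w=(-0.59480−6.526)/0.76420=-9.31800
k=2: b·v=0.292×(-3.985)=-1.16362; √(2b)=0.76420; u=(-1.16362+12.103)/0.76420=14.31483, w=(-1.16362−12.103)/0.76420=-17.36017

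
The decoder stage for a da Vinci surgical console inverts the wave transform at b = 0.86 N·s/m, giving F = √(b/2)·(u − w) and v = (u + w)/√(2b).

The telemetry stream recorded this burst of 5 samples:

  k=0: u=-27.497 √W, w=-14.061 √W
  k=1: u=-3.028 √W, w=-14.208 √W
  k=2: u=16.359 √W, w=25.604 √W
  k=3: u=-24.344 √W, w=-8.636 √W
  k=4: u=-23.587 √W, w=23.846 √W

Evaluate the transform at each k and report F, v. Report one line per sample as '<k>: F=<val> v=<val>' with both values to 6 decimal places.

0: F=-8.810574 v=-31.687678
1: F=7.331216 v=-13.142327
2: F=-6.062352 v=31.996488
3: F=-10.300424 v=-25.147014
4: F=-31.103898 v=0.197486

k=0: u−w=-13.436000, u+w=-41.558000; √(b/2)=0.655744, √(2b)=1.311488; F=0.655744×(-13.436)=-8.810574, v=-41.558000/1.311488=-31.687678
k=1: u−w=11.180000, u+w=-17.236000; √(b/2)=0.655744, √(2b)=1.311488; F=0.655744×11.18=7.331216, v=-17.236000/1.311488=-13.142327
k=2: u−w=-9.245000, u+w=41.963000; √(b/2)=0.655744, √(2b)=1.311488; F=0.655744×(-9.245)=-6.062352, v=41.963000/1.311488=31.996488
k=3: u−w=-15.708000, u+w=-32.980000; √(b/2)=0.655744, √(2b)=1.311488; F=0.655744×(-15.708)=-10.300424, v=-32.980000/1.311488=-25.147014
k=4: u−w=-47.433000, u+w=0.259000; √(b/2)=0.655744, √(2b)=1.311488; F=0.655744×(-47.433)=-31.103898, v=0.259000/1.311488=0.197486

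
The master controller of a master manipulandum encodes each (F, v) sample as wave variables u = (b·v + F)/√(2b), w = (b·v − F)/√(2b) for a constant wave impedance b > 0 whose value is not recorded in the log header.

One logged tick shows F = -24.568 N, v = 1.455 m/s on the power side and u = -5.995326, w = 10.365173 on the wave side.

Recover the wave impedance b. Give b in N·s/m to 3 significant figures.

u + w = 4.369847;  u + w = √(2b)·v, so √(2b) = 4.369847/1.455 = 3.003331.
b = (√(2b))²/2 = 9.019999/2 = 4.509999.
(Check via u − w = 2F/√(2b): u − w = -16.360499, 2F/√(2b) = -16.360500.)

b = 4.51 N·s/m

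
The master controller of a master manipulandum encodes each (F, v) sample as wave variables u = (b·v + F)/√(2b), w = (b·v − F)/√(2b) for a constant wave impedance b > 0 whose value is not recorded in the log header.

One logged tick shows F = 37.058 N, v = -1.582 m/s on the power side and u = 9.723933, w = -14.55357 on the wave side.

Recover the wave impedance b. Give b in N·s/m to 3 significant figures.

u + w = -4.829637;  u + w = √(2b)·v, so √(2b) = -4.829637/(-1.582) = 3.052868.
b = (√(2b))²/2 = 9.320002/2 = 4.660001.
(Check via u − w = 2F/√(2b): u − w = 24.277503, 2F/√(2b) = 24.277500.)

b = 4.66 N·s/m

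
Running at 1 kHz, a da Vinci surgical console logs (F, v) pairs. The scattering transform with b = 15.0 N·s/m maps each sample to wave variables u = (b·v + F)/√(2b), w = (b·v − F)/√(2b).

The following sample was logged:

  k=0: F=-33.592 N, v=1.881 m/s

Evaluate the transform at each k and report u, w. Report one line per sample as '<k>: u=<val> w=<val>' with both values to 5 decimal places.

k=0: b·v=15.0×1.881=28.21500; √(2b)=5.47723; u=(28.21500+(-33.592))/5.47723=-0.98170, w=(28.21500−(-33.592))/5.47723=11.28436

0: u=-0.98170 w=11.28436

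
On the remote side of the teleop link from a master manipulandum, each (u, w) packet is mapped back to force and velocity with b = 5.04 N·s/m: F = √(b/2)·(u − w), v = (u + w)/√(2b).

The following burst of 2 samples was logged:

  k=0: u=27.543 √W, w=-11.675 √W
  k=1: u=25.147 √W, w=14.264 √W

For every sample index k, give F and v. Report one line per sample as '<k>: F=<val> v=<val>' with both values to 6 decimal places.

k=0: u−w=39.218000, u+w=15.868000; √(b/2)=1.587451, √(2b)=3.174902; F=1.587451×39.218=62.256645, v=15.868000/3.174902=4.997950
k=1: u−w=10.883000, u+w=39.411000; √(b/2)=1.587451, √(2b)=3.174902; F=1.587451×10.883=17.276227, v=39.411000/3.174902=12.413298

0: F=62.256645 v=4.997950
1: F=17.276227 v=12.413298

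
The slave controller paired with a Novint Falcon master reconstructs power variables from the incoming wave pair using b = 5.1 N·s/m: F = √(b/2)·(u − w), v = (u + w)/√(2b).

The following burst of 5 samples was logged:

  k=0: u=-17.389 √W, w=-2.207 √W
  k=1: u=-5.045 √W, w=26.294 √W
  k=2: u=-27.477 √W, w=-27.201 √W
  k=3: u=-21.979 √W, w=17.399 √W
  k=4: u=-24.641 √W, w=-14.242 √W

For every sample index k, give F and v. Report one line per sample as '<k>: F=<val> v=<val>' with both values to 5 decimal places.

k=0: u−w=-15.18200, u+w=-19.59600; √(b/2)=1.59687, √(2b)=3.19374; F=1.59687×(-15.182)=-24.24371, v=-19.59600/3.19374=-6.13575
k=1: u−w=-31.33900, u+w=21.24900; √(b/2)=1.59687, √(2b)=3.19374; F=1.59687×(-31.339)=-50.04437, v=21.24900/3.19374=6.65332
k=2: u−w=-0.27600, u+w=-54.67800; √(b/2)=1.59687, √(2b)=3.19374; F=1.59687×(-0.276)=-0.44074, v=-54.67800/3.19374=-17.12035
k=3: u−w=-39.37800, u+w=-4.58000; √(b/2)=1.59687, √(2b)=3.19374; F=1.59687×(-39.378)=-62.88162, v=-4.58000/3.19374=-1.43405
k=4: u−w=-10.39900, u+w=-38.88300; √(b/2)=1.59687, √(2b)=3.19374; F=1.59687×(-10.399)=-16.60587, v=-38.88300/3.19374=-12.17474

0: F=-24.24371 v=-6.13575
1: F=-50.04437 v=6.65332
2: F=-0.44074 v=-17.12035
3: F=-62.88162 v=-1.43405
4: F=-16.60587 v=-12.17474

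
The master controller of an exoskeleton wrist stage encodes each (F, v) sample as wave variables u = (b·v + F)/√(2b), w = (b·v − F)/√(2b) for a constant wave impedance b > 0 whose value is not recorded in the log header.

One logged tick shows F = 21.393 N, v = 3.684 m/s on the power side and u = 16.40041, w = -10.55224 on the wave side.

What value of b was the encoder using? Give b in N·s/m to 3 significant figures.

u + w = 5.8482;  u + w = √(2b)·v, so √(2b) = 5.8482/3.684 = 1.5875.
b = (√(2b))²/2 = 2.5200/2 = 1.2600.
(Check via u − w = 2F/√(2b): u − w = 26.9526, 2F/√(2b) = 26.9526.)

b = 1.26 N·s/m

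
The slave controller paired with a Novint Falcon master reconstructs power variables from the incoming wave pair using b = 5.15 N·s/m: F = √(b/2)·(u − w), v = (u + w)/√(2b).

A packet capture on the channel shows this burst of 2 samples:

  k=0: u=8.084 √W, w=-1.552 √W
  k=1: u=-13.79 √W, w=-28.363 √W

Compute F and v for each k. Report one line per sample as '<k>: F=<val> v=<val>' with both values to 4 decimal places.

0: F=15.4627 v=2.0353
1: F=23.3850 v=-13.1344

k=0: u−w=9.6360, u+w=6.5320; √(b/2)=1.6047, √(2b)=3.2094; F=1.6047×9.636=15.4627, v=6.5320/3.2094=2.0353
k=1: u−w=14.5730, u+w=-42.1530; √(b/2)=1.6047, √(2b)=3.2094; F=1.6047×14.573=23.3850, v=-42.1530/3.2094=-13.1344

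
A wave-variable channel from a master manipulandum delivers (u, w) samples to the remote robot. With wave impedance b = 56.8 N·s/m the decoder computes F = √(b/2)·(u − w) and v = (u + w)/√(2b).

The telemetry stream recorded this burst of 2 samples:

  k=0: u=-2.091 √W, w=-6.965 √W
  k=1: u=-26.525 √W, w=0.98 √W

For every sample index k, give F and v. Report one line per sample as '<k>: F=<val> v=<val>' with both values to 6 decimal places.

k=0: u−w=4.874000, u+w=-9.056000; √(b/2)=5.329165, √(2b)=10.658330; F=5.329165×4.874=25.974350, v=-9.056000/10.658330=-0.849664
k=1: u−w=-27.505000, u+w=-25.545000; √(b/2)=5.329165, √(2b)=10.658330; F=5.329165×(-27.505)=-146.578684, v=-25.545000/10.658330=-2.396717

0: F=25.974350 v=-0.849664
1: F=-146.578684 v=-2.396717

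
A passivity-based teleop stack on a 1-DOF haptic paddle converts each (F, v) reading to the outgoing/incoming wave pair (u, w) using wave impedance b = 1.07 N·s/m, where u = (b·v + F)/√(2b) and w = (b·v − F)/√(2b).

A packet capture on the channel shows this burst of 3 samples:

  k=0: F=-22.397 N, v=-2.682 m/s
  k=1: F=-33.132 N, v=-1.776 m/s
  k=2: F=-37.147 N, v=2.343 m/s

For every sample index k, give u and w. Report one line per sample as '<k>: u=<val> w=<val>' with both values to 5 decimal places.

0: u=-17.27199 w=13.34856
1: u=-23.94760 w=21.34954
2: u=-23.67941 w=27.10692

k=0: b·v=1.07×(-2.682)=-2.86974; √(2b)=1.46287; u=(-2.86974+(-22.397))/1.46287=-17.27199, w=(-2.86974−(-22.397))/1.46287=13.34856
k=1: b·v=1.07×(-1.776)=-1.90032; √(2b)=1.46287; u=(-1.90032+(-33.132))/1.46287=-23.94760, w=(-1.90032−(-33.132))/1.46287=21.34954
k=2: b·v=1.07×2.343=2.50701; √(2b)=1.46287; u=(2.50701+(-37.147))/1.46287=-23.67941, w=(2.50701−(-37.147))/1.46287=27.10692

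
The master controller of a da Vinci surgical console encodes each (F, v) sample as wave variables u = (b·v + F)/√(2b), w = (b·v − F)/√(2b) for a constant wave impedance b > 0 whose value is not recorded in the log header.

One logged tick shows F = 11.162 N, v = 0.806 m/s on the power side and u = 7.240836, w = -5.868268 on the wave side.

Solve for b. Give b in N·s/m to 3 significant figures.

u + w = 1.372568;  u + w = √(2b)·v, so √(2b) = 1.372568/0.806 = 1.702938.
b = (√(2b))²/2 = 2.899998/2 = 1.449999.
(Check via u − w = 2F/√(2b): u − w = 13.109104, 2F/√(2b) = 13.109109.)

b = 1.45 N·s/m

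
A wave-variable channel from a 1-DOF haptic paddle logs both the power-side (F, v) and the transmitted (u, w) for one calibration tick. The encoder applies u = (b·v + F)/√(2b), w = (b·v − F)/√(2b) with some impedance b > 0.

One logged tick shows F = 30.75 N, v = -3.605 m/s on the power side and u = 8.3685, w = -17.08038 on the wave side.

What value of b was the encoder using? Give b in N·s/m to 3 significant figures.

b = 2.92 N·s/m

u + w = -8.7119;  u + w = √(2b)·v, so √(2b) = -8.7119/(-3.605) = 2.4166.
b = (√(2b))²/2 = 5.8400/2 = 2.9200.
(Check via u − w = 2F/√(2b): u − w = 25.4489, 2F/√(2b) = 25.4489.)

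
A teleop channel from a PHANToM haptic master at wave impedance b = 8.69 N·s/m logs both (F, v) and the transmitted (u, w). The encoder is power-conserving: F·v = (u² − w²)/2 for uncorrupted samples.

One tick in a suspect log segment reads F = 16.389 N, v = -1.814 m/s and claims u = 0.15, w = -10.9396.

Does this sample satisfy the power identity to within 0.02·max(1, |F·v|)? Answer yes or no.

F·v = 16.389×(-1.814) = -29.7296 W.
(u² − w²)/2 = (0.0225 − 119.6748)/2 = -59.8262 W.
|Δ| = 30.0965;  2% of max(1, |F·v|) = 0.5946.

no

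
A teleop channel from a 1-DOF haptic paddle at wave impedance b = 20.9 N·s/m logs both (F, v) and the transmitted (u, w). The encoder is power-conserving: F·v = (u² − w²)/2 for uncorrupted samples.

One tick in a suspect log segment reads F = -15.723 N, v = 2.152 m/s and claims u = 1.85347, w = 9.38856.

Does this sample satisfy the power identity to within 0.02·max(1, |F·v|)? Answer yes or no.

F·v = (-15.723)×2.152 = -33.8359 W.
(u² − w²)/2 = (3.4354 − 88.1451)/2 = -42.3549 W.
|Δ| = 8.5190;  2% of max(1, |F·v|) = 0.6767.

no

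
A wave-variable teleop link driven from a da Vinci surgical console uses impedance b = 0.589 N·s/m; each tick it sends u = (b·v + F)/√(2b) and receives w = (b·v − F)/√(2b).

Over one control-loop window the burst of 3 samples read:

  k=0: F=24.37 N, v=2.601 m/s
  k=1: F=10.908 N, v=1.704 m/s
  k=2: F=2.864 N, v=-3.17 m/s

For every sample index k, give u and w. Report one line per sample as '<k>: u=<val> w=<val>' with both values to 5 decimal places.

0: u=23.86495 w=-21.04193
1: u=10.97487 w=-9.12542
2: u=0.91847 w=-4.35905

k=0: b·v=0.589×2.601=1.53199; √(2b)=1.08536; u=(1.53199+24.37)/1.08536=23.86495, w=(1.53199−24.37)/1.08536=-21.04193
k=1: b·v=0.589×1.704=1.00366; √(2b)=1.08536; u=(1.00366+10.908)/1.08536=10.97487, w=(1.00366−10.908)/1.08536=-9.12542
k=2: b·v=0.589×(-3.17)=-1.86713; √(2b)=1.08536; u=(-1.86713+2.864)/1.08536=0.91847, w=(-1.86713−2.864)/1.08536=-4.35905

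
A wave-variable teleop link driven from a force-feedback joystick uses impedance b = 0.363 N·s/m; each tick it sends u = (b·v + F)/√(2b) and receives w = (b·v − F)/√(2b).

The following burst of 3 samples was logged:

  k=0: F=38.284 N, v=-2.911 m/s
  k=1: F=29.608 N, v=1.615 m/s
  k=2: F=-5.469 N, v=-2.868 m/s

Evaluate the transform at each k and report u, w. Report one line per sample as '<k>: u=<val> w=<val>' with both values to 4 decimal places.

0: u=43.6911 w=-46.1715
1: u=35.4369 w=-34.0608
2: u=-7.6404 w=5.1967

k=0: b·v=0.363×(-2.911)=-1.0567; √(2b)=0.8521; u=(-1.0567+38.284)/0.8521=43.6911, w=(-1.0567−38.284)/0.8521=-46.1715
k=1: b·v=0.363×1.615=0.5862; √(2b)=0.8521; u=(0.5862+29.608)/0.8521=35.4369, w=(0.5862−29.608)/0.8521=-34.0608
k=2: b·v=0.363×(-2.868)=-1.0411; √(2b)=0.8521; u=(-1.0411+(-5.469))/0.8521=-7.6404, w=(-1.0411−(-5.469))/0.8521=5.1967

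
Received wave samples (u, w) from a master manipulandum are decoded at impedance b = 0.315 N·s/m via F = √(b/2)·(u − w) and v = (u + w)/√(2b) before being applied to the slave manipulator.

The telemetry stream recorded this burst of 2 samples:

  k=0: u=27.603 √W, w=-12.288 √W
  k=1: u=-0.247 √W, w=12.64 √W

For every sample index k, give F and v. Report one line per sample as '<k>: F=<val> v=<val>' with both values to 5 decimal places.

k=0: u−w=39.89100, u+w=15.31500; √(b/2)=0.39686, √(2b)=0.79373; F=0.39686×39.891=15.83125, v=15.31500/0.79373=19.29509
k=1: u−w=-12.88700, u+w=12.39300; √(b/2)=0.39686, √(2b)=0.79373; F=0.39686×(-12.887)=-5.11437, v=12.39300/0.79373=15.61371

0: F=15.83125 v=19.29509
1: F=-5.11437 v=15.61371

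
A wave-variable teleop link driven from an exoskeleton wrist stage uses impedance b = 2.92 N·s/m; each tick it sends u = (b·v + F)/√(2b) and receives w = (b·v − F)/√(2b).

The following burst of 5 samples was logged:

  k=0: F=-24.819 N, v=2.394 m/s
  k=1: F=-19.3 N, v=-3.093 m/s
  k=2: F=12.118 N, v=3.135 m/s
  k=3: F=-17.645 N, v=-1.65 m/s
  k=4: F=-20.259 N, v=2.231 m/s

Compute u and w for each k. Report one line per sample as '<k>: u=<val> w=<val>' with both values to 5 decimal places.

k=0: b·v=2.92×2.394=6.99048; √(2b)=2.41661; u=(6.99048+(-24.819))/2.41661=-7.37749, w=(6.99048−(-24.819))/2.41661=13.16286
k=1: b·v=2.92×(-3.093)=-9.03156; √(2b)=2.41661; u=(-9.03156+(-19.3))/2.41661=-11.72368, w=(-9.03156−(-19.3))/2.41661=4.24911
k=2: b·v=2.92×3.135=9.15420; √(2b)=2.41661; u=(9.15420+12.118)/2.41661=8.80250, w=(9.15420−12.118)/2.41661=-1.22643
k=3: b·v=2.92×(-1.65)=-4.81800; √(2b)=2.41661; u=(-4.81800+(-17.645))/2.41661=-9.29526, w=(-4.81800−(-17.645))/2.41661=5.30785
k=4: b·v=2.92×2.231=6.51452; √(2b)=2.41661; u=(6.51452+(-20.259))/2.41661=-5.68751, w=(6.51452−(-20.259))/2.41661=11.07896

0: u=-7.37749 w=13.16286
1: u=-11.72368 w=4.24911
2: u=8.80250 w=-1.22643
3: u=-9.29526 w=5.30785
4: u=-5.68751 w=11.07896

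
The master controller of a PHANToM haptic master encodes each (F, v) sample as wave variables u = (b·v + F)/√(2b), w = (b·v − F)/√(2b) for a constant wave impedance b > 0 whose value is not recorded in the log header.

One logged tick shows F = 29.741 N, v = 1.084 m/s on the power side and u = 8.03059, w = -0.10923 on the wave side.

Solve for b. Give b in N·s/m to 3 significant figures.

u + w = 7.9214;  u + w = √(2b)·v, so √(2b) = 7.9214/1.084 = 7.3075.
b = (√(2b))²/2 = 53.4000/2 = 26.7000.
(Check via u − w = 2F/√(2b): u − w = 8.1398, 2F/√(2b) = 8.1398.)

b = 26.7 N·s/m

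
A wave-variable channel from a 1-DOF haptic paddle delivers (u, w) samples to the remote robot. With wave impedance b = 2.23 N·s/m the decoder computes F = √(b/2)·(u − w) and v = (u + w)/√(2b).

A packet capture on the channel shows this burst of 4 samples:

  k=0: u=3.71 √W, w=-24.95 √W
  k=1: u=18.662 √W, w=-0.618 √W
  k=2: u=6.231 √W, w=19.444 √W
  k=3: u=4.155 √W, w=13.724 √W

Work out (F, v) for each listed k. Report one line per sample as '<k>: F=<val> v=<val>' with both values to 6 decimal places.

0: F=30.263114 v=-10.057431
1: F=20.358438 v=8.544082
2: F=-13.952077 v=12.157465
3: F=-10.104248 v=8.465952

k=0: u−w=28.660000, u+w=-21.240000; √(b/2)=1.055936, √(2b)=2.111871; F=1.055936×28.66=30.263114, v=-21.240000/2.111871=-10.057431
k=1: u−w=19.280000, u+w=18.044000; √(b/2)=1.055936, √(2b)=2.111871; F=1.055936×19.28=20.358438, v=18.044000/2.111871=8.544082
k=2: u−w=-13.213000, u+w=25.675000; √(b/2)=1.055936, √(2b)=2.111871; F=1.055936×(-13.213)=-13.952077, v=25.675000/2.111871=12.157465
k=3: u−w=-9.569000, u+w=17.879000; √(b/2)=1.055936, √(2b)=2.111871; F=1.055936×(-9.569)=-10.104248, v=17.879000/2.111871=8.465952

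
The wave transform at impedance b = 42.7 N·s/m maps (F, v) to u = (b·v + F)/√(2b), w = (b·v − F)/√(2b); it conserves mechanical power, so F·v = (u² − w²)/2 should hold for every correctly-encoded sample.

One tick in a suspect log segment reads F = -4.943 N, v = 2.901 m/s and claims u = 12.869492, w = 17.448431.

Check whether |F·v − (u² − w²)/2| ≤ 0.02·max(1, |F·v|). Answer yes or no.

no

F·v = (-4.943)×2.901 = -14.339643 W.
(u² − w²)/2 = (165.623824 − 304.447744)/2 = -69.411960 W.
|Δ| = 55.072317;  2% of max(1, |F·v|) = 0.286793.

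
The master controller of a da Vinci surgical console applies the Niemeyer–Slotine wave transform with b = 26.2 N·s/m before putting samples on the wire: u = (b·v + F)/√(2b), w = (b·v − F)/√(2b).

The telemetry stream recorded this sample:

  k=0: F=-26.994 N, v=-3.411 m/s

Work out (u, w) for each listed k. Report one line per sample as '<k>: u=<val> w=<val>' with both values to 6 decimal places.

k=0: b·v=26.2×(-3.411)=-89.368200; √(2b)=7.238784; u=(-89.368200+(-26.994))/7.238784=-16.074826, w=(-89.368200−(-26.994))/7.238784=-8.616668

0: u=-16.074826 w=-8.616668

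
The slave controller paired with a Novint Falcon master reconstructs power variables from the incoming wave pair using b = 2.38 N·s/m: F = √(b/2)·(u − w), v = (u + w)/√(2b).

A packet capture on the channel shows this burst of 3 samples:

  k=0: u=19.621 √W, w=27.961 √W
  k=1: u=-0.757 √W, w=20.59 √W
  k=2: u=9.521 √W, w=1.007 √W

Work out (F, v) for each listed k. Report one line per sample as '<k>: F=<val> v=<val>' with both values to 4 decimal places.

0: F=-9.0979 v=21.8092
1: F=-23.2868 v=9.0904
2: F=9.2877 v=4.8255

k=0: u−w=-8.3400, u+w=47.5820; √(b/2)=1.0909, √(2b)=2.1817; F=1.0909×(-8.34)=-9.0979, v=47.5820/2.1817=21.8092
k=1: u−w=-21.3470, u+w=19.8330; √(b/2)=1.0909, √(2b)=2.1817; F=1.0909×(-21.347)=-23.2868, v=19.8330/2.1817=9.0904
k=2: u−w=8.5140, u+w=10.5280; √(b/2)=1.0909, √(2b)=2.1817; F=1.0909×8.514=9.2877, v=10.5280/2.1817=4.8255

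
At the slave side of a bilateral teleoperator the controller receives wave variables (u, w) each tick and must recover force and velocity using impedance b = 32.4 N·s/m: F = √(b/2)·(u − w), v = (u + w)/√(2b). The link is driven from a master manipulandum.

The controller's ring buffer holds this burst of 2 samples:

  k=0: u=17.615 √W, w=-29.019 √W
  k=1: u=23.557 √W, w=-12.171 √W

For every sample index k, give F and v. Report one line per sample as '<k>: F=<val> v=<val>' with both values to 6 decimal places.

k=0: u−w=46.634000, u+w=-11.404000; √(b/2)=4.024922, √(2b)=8.049845; F=4.024922×46.634=187.698229, v=-11.404000/8.049845=-1.416673
k=1: u−w=35.728000, u+w=11.386000; √(b/2)=4.024922, √(2b)=8.049845; F=4.024922×35.728=143.802426, v=11.386000/8.049845=1.414437

0: F=187.698229 v=-1.416673
1: F=143.802426 v=1.414437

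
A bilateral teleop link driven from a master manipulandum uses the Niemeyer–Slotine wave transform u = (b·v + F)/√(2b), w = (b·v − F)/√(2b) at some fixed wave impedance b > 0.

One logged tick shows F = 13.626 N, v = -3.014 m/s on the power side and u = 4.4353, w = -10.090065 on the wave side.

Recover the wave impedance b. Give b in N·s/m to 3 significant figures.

b = 1.76 N·s/m

u + w = -5.654765;  u + w = √(2b)·v, so √(2b) = -5.654765/(-3.014) = 1.876166.
b = (√(2b))²/2 = 3.520000/2 = 1.760000.
(Check via u − w = 2F/√(2b): u − w = 14.525365, 2F/√(2b) = 14.525365.)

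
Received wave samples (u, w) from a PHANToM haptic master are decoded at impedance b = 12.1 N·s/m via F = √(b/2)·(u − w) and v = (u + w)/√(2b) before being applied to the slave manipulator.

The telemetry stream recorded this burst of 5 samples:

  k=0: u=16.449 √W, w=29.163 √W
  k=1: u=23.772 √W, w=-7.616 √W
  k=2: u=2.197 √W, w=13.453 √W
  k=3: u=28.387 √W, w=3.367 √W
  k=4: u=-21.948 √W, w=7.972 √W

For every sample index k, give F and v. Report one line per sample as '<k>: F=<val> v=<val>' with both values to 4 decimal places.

0: F=-31.2723 v=9.2720
1: F=77.2043 v=3.2842
2: F=-27.6861 v=3.1813
3: F=61.5411 v=6.4549
4: F=-73.5935 v=-2.8410

k=0: u−w=-12.7140, u+w=45.6120; √(b/2)=2.4597, √(2b)=4.9193; F=2.4597×(-12.714)=-31.2723, v=45.6120/4.9193=9.2720
k=1: u−w=31.3880, u+w=16.1560; √(b/2)=2.4597, √(2b)=4.9193; F=2.4597×31.388=77.2043, v=16.1560/4.9193=3.2842
k=2: u−w=-11.2560, u+w=15.6500; √(b/2)=2.4597, √(2b)=4.9193; F=2.4597×(-11.256)=-27.6861, v=15.6500/4.9193=3.1813
k=3: u−w=25.0200, u+w=31.7540; √(b/2)=2.4597, √(2b)=4.9193; F=2.4597×25.02=61.5411, v=31.7540/4.9193=6.4549
k=4: u−w=-29.9200, u+w=-13.9760; √(b/2)=2.4597, √(2b)=4.9193; F=2.4597×(-29.92)=-73.5935, v=-13.9760/4.9193=-2.8410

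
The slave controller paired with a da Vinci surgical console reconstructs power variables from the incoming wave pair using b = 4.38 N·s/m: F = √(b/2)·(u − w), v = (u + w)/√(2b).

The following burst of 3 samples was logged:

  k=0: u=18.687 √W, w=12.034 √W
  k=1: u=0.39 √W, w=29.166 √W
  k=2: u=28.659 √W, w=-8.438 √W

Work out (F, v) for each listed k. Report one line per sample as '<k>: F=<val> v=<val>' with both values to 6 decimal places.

k=0: u−w=6.653000, u+w=30.721000; √(b/2)=1.479865, √(2b)=2.959730; F=1.479865×6.653=9.845541, v=30.721000/2.959730=10.379664
k=1: u−w=-28.776000, u+w=29.556000; √(b/2)=1.479865, √(2b)=2.959730; F=1.479865×(-28.776)=-42.584591, v=29.556000/2.959730=9.986047
k=2: u−w=37.097000, u+w=20.221000; √(b/2)=1.479865, √(2b)=2.959730; F=1.479865×37.097=54.898547, v=20.221000/2.959730=6.832043

0: F=9.845541 v=10.379664
1: F=-42.584591 v=9.986047
2: F=54.898547 v=6.832043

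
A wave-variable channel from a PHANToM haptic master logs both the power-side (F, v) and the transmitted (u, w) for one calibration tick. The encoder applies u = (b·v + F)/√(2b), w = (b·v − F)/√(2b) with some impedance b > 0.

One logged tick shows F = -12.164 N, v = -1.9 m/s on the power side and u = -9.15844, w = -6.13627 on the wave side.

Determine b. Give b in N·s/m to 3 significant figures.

u + w = -15.2947;  u + w = √(2b)·v, so √(2b) = -15.2947/(-1.9) = 8.0498.
b = (√(2b))²/2 = 64.8000/2 = 32.4000.
(Check via u − w = 2F/√(2b): u − w = -3.0222, 2F/√(2b) = -3.0222.)

b = 32.4 N·s/m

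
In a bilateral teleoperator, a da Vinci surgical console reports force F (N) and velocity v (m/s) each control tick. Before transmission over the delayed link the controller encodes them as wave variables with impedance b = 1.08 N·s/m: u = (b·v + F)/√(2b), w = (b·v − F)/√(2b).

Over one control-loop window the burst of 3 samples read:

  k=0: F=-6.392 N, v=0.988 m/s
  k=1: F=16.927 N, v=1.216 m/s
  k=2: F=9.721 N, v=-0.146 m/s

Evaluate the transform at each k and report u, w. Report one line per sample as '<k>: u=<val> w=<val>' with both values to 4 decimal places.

k=0: b·v=1.08×0.988=1.0670; √(2b)=1.4697; u=(1.0670+(-6.392))/1.4697=-3.6232, w=(1.0670−(-6.392))/1.4697=5.0752
k=1: b·v=1.08×1.216=1.3133; √(2b)=1.4697; u=(1.3133+16.927)/1.4697=12.4109, w=(1.3133−16.927)/1.4697=-10.6238
k=2: b·v=1.08×(-0.146)=-0.1577; √(2b)=1.4697; u=(-0.1577+9.721)/1.4697=6.5070, w=(-0.1577−9.721)/1.4697=-6.7216

0: u=-3.6232 w=5.0752
1: u=12.4109 w=-10.6238
2: u=6.5070 w=-6.7216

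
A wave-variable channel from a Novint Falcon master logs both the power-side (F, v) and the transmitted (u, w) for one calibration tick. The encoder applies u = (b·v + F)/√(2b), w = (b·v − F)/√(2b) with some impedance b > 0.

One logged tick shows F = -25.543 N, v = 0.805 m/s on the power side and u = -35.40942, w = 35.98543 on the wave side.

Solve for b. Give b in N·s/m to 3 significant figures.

b = 0.256 N·s/m

u + w = 0.57601;  u + w = √(2b)·v, so √(2b) = 0.57601/0.805 = 0.71554.
b = (√(2b))²/2 = 0.51200/2 = 0.25600.
(Check via u − w = 2F/√(2b): u − w = -71.39485, 2F/√(2b) = -71.39499.)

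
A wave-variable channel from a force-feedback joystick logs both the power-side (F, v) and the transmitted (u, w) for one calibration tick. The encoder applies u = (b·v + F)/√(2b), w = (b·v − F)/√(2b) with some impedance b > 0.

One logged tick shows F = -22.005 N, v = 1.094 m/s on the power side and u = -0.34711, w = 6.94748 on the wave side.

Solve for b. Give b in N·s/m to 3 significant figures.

b = 18.2 N·s/m

u + w = 6.6004;  u + w = √(2b)·v, so √(2b) = 6.6004/1.094 = 6.0332.
b = (√(2b))²/2 = 36.4000/2 = 18.2000.
(Check via u − w = 2F/√(2b): u − w = -7.2946, 2F/√(2b) = -7.2946.)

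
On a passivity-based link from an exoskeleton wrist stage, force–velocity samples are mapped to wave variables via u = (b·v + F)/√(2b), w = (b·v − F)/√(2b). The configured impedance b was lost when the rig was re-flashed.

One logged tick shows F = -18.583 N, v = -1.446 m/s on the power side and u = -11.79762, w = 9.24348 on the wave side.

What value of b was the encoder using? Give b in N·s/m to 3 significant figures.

b = 1.56 N·s/m

u + w = -2.55414;  u + w = √(2b)·v, so √(2b) = -2.55414/(-1.446) = 1.76635.
b = (√(2b))²/2 = 3.11999/2 = 1.55999.
(Check via u − w = 2F/√(2b): u − w = -21.04110, 2F/√(2b) = -21.04115.)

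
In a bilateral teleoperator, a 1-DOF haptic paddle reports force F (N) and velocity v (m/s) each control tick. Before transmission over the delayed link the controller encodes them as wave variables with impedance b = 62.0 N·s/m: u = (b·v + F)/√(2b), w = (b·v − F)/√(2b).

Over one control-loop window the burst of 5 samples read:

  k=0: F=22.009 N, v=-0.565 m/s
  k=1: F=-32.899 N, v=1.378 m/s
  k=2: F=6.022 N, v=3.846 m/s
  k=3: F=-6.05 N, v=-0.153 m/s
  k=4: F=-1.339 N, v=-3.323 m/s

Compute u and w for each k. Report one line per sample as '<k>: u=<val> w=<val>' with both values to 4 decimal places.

k=0: b·v=62.0×(-0.565)=-35.0300; √(2b)=11.1355; u=(-35.0300+22.009)/11.1355=-1.1693, w=(-35.0300−22.009)/11.1355=-5.1223
k=1: b·v=62.0×1.378=85.4360; √(2b)=11.1355; u=(85.4360+(-32.899))/11.1355=4.7180, w=(85.4360−(-32.899))/11.1355=10.6268
k=2: b·v=62.0×3.846=238.4520; √(2b)=11.1355; u=(238.4520+6.022)/11.1355=21.9544, w=(238.4520−6.022)/11.1355=20.8728
k=3: b·v=62.0×(-0.153)=-9.4860; √(2b)=11.1355; u=(-9.4860+(-6.05))/11.1355=-1.3952, w=(-9.4860−(-6.05))/11.1355=-0.3086
k=4: b·v=62.0×(-3.323)=-206.0260; √(2b)=11.1355; u=(-206.0260+(-1.339))/11.1355=-18.6219, w=(-206.0260−(-1.339))/11.1355=-18.3814

0: u=-1.1693 w=-5.1223
1: u=4.7180 w=10.6268
2: u=21.9544 w=20.8728
3: u=-1.3952 w=-0.3086
4: u=-18.6219 w=-18.3814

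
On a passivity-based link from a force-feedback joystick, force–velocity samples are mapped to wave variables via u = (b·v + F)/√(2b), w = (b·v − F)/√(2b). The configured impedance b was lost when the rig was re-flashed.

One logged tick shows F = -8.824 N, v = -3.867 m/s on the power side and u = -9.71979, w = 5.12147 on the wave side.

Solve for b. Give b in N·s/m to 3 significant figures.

b = 0.707 N·s/m

u + w = -4.5983;  u + w = √(2b)·v, so √(2b) = -4.5983/(-3.867) = 1.1891.
b = (√(2b))²/2 = 1.4140/2 = 0.7070.
(Check via u − w = 2F/√(2b): u − w = -14.8413, 2F/√(2b) = -14.8412.)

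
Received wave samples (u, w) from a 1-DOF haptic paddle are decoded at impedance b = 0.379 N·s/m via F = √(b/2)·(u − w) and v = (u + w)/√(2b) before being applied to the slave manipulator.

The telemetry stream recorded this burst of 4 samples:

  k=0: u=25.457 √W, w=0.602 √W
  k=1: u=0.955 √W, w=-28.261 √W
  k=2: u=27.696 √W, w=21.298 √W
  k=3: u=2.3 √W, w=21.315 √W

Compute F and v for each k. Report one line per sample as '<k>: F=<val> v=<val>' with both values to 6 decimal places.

k=0: u−w=24.855000, u+w=26.059000; √(b/2)=0.435316, √(2b)=0.870632; F=0.435316×24.855=10.819779, v=26.059000/0.870632=29.931132
k=1: u−w=29.216000, u+w=-27.306000; √(b/2)=0.435316, √(2b)=0.870632; F=0.435316×29.216=12.718192, v=-27.306000/0.870632=-31.363425
k=2: u−w=6.398000, u+w=48.994000; √(b/2)=0.435316, √(2b)=0.870632; F=0.435316×6.398=2.785152, v=48.994000/0.870632=56.274066
k=3: u−w=-19.015000, u+w=23.615000; √(b/2)=0.435316, √(2b)=0.870632; F=0.435316×(-19.015)=-8.277533, v=23.615000/0.870632=27.123976

0: F=10.819779 v=29.931132
1: F=12.718192 v=-31.363425
2: F=2.785152 v=56.274066
3: F=-8.277533 v=27.123976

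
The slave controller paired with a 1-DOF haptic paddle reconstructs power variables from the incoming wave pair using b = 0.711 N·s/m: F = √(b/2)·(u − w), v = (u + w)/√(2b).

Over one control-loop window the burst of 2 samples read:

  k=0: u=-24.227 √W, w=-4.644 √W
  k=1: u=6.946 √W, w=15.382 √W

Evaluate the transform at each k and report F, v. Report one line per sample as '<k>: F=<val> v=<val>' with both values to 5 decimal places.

k=0: u−w=-19.58300, u+w=-28.87100; √(b/2)=0.59624, √(2b)=1.19248; F=0.59624×(-19.583)=-11.67613, v=-28.87100/1.19248=-24.21096
k=1: u−w=-8.43600, u+w=22.32800; √(b/2)=0.59624, √(2b)=1.19248; F=0.59624×(-8.436)=-5.02987, v=22.32800/1.19248=18.72406

0: F=-11.67613 v=-24.21096
1: F=-5.02987 v=18.72406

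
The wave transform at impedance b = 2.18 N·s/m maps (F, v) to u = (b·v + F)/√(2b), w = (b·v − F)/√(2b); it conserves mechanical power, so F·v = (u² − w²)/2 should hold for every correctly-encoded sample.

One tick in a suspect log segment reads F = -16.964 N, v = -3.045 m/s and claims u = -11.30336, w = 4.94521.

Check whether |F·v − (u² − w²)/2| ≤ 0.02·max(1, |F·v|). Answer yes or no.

yes

F·v = (-16.964)×(-3.045) = 51.6554 W.
(u² − w²)/2 = (127.7659 − 24.4551)/2 = 51.6554 W.
|Δ| = 0.0000;  2% of max(1, |F·v|) = 1.0331.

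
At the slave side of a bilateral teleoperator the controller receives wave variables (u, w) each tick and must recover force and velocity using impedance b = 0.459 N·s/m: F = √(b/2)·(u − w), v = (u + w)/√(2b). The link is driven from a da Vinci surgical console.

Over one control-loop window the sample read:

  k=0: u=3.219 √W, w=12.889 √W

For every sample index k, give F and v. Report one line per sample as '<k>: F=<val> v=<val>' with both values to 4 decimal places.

0: F=-4.6325 v=16.8120

k=0: u−w=-9.6700, u+w=16.1080; √(b/2)=0.4791, √(2b)=0.9581; F=0.4791×(-9.67)=-4.6325, v=16.1080/0.9581=16.8120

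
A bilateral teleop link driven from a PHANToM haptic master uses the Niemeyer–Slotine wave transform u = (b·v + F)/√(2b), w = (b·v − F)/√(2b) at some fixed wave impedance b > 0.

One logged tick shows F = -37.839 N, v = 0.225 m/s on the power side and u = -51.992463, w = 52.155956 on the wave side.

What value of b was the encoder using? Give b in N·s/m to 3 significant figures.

b = 0.264 N·s/m

u + w = 0.163493;  u + w = √(2b)·v, so √(2b) = 0.163493/0.225 = 0.726636.
b = (√(2b))²/2 = 0.527999/2 = 0.264000.
(Check via u − w = 2F/√(2b): u − w = -104.148419, 2F/√(2b) = -104.148496.)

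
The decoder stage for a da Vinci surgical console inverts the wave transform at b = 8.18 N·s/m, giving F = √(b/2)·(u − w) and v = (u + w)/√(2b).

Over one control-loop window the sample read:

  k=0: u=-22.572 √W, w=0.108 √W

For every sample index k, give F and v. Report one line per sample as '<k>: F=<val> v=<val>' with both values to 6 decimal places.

k=0: u−w=-22.680000, u+w=-22.464000; √(b/2)=2.022375, √(2b)=4.044750; F=2.022375×(-22.68)=-45.867461, v=-22.464000/4.044750=-5.553867

0: F=-45.867461 v=-5.553867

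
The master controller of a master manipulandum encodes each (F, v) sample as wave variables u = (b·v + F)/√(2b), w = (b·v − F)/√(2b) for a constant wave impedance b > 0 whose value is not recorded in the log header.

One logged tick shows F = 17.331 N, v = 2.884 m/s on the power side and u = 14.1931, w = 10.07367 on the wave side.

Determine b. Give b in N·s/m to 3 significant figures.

b = 35.4 N·s/m

u + w = 24.26677;  u + w = √(2b)·v, so √(2b) = 24.26677/2.884 = 8.41428.
b = (√(2b))²/2 = 70.80003/2 = 35.40001.
(Check via u − w = 2F/√(2b): u − w = 4.11943, 2F/√(2b) = 4.11943.)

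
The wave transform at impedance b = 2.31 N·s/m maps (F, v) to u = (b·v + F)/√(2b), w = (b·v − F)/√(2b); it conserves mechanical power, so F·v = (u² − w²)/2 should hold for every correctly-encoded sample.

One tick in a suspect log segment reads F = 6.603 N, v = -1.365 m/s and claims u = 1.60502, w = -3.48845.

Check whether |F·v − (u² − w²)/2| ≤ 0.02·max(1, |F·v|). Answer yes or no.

no

F·v = 6.603×(-1.365) = -9.0131 W.
(u² − w²)/2 = (2.5761 − 12.1693)/2 = -4.7966 W.
|Δ| = 4.2165;  2% of max(1, |F·v|) = 0.1803.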